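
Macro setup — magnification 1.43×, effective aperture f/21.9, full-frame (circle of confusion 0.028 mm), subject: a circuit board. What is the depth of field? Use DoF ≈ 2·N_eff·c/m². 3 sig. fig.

At magnification m, DoF ≈ 2·N_eff·c/m² = 2 × 21.9 × 0.028 / 1.43² = 1.226 / 2.045 ≈ 0.6 mm.

0.600 mm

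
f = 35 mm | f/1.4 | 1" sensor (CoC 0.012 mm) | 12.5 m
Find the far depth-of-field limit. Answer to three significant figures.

15.1 m

Hyperfocal distance H = f²/(N·c) + f = 35²/(1.4 × 0.012) + 35 = 1225/0.0168 + 35 ≈ 72951.7 mm ≈ 72.95 m.
Far limit Df = s·(H − f)/(H − s) = 12500 × (72951.7 − 35) / (72951.7 − 12500) = 12500 × 72916.7 / 60451.7 ≈ 15077 mm ≈ 15.1 m.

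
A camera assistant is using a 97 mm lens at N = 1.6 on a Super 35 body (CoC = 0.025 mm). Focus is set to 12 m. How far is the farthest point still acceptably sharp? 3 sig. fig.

12.6 m

Hyperfocal distance H = f²/(N·c) + f = 97²/(1.6 × 0.025) + 97 = 9409/0.04 + 97 ≈ 235322.0 mm ≈ 235.3 m.
Far limit Df = s·(H − f)/(H − s) = 12000 × (235322.0 − 97) / (235322.0 − 12000) = 12000 × 235225.0 / 223322.0 ≈ 12640 mm ≈ 12.6 m.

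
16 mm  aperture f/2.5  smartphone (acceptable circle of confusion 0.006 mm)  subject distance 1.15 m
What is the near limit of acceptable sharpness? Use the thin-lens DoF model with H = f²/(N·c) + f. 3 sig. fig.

1.08 m

Hyperfocal distance H = f²/(N·c) + f = 16²/(2.5 × 0.006) + 16 = 256/0.015 + 16 ≈ 17082.7 mm ≈ 17.08 m.
Near limit Dn = s·(H − f)/(H + s − 2f) = 1150 × (17082.7 − 16) / (17082.7 + 1150 − 2 × 16) = 1150 × 17066.7 / 18200.7 ≈ 1078.3 mm ≈ 1.08 m.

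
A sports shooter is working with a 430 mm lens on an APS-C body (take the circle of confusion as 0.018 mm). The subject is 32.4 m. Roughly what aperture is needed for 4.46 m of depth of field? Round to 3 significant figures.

Write h = H − f = f²/(N·c). The thin-lens limits are Dn = s·h/(h + (s−f)) and Df = s·h/(h − (s−f)), so DoF = Df − Dn = 2·s·(s−f)·h / (h² − (s−f)²).
That is a quadratic in h: DoF·h² − 2·s·(s−f)·h − DoF·(s−f)² = 0 ⇒ h = (s−f)·(s + √(s² + DoF²)) / DoF = 31970 × (32400 + √(32400² + 4460²)) / 4460 = 31970 × (32400 + 32705.5) / 4460 ≈ 466687 mm.
Then N = f²/(c·h) = 430² / (0.018 × 466687) = 184900 / 8400.4 ≈ 22.

f/22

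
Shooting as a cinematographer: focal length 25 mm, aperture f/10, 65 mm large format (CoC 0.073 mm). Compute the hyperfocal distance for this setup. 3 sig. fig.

0.881 m

Hyperfocal distance H = f²/(N·c) + f = 25²/(10 × 0.073) + 25 = 625/0.73 + 25 ≈ 881.2 mm ≈ 0.881 m.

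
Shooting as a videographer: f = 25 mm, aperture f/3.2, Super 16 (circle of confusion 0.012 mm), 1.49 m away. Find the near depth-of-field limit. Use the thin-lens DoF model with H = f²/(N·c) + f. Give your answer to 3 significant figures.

1.37 m

Hyperfocal distance H = f²/(N·c) + f = 25²/(3.2 × 0.012) + 25 = 625/0.0384 + 25 ≈ 16301.0 mm ≈ 16.30 m.
Near limit Dn = s·(H − f)/(H + s − 2f) = 1490 × (16301.0 − 25) / (16301.0 + 1490 − 2 × 25) = 1490 × 16276.0 / 17741.0 ≈ 1367.0 mm ≈ 1.37 m.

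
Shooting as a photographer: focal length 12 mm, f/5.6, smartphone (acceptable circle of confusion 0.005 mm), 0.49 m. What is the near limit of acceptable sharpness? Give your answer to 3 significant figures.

448 mm

Hyperfocal distance H = f²/(N·c) + f = 12²/(5.6 × 0.005) + 12 = 144/0.028 + 12 ≈ 5154.9 mm ≈ 5.155 m.
Near limit Dn = s·(H − f)/(H + s − 2f) = 490 × (5154.9 − 12) / (5154.9 + 490 − 2 × 12) = 490 × 5142.9 / 5620.9 ≈ 448.33 mm.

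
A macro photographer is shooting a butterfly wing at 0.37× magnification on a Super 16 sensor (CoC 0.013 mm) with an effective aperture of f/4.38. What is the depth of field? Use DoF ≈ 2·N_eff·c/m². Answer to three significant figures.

0.832 mm

At magnification m, DoF ≈ 2·N_eff·c/m² = 2 × 4.38 × 0.013 / 0.37² = 0.1139 / 0.1369 ≈ 0.832 mm.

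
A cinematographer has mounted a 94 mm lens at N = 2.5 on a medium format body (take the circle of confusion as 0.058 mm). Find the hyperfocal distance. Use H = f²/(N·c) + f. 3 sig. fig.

61.0 m

Hyperfocal distance H = f²/(N·c) + f = 94²/(2.5 × 0.058) + 94 = 8836/0.145 + 94 ≈ 61031.9 mm ≈ 61.0 m.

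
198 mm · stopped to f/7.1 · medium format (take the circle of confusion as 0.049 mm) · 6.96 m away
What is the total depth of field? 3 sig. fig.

Hyperfocal distance H = f²/(N·c) + f = 198²/(7.1 × 0.049) + 198 = 39204/0.3479 + 198 ≈ 112885.6 mm ≈ 112.9 m.
Near limit Dn = s·(H − f)/(H + s − 2f) = 6960 × (112885.6 − 198) / (112885.6 + 6960 − 2 × 198) = 6960 × 112687.6 / 119449.6 ≈ 6566.00 mm.
Far limit Df = s·(H − f)/(H − s) = 6960 × (112885.6 − 198) / (112885.6 − 6960) = 6960 × 112687.6 / 105925.6 ≈ 7404.31 mm.
Depth of field = Df − Dn = 7404.31 − 6566.00 ≈ 838.31 mm ≈ 0.838 m.

0.838 m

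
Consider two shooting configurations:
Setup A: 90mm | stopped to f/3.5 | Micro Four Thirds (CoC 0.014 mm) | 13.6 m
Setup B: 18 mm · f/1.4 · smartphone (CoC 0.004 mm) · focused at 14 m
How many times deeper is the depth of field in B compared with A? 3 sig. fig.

Setup A: H = 90²/(3.5×0.014) + 90 ≈ 165396.1 mm; DoF = Df − Dn = 14810.4 − 12572.5 ≈ 2237.9 mm.
Setup B: H = 18²/(1.4×0.004) + 18 ≈ 57875.1 mm; DoF = Df − Dn = 18461.5 − 11275.2 ≈ 7186.3 mm.
Ratio = 7186.3 / 2237.9 ≈ 3.21.

3.21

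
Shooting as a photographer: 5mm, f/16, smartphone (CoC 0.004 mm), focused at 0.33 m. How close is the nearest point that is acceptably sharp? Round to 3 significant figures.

Hyperfocal distance H = f²/(N·c) + f = 5²/(16 × 0.004) + 5 = 25/0.064 + 5 ≈ 395.6 mm ≈ 0.396 m.
Near limit Dn = s·(H − f)/(H + s − 2f) = 330 × (395.6 − 5) / (395.6 + 330 − 2 × 5) = 330 × 390.6 / 715.6 ≈ 180.13 mm.

180 mm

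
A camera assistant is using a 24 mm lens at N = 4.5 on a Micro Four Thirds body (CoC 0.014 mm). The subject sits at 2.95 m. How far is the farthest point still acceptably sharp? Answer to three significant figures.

Hyperfocal distance H = f²/(N·c) + f = 24²/(4.5 × 0.014) + 24 = 576/0.063 + 24 ≈ 9166.9 mm ≈ 9.167 m.
Far limit Df = s·(H − f)/(H − s) = 2950 × (9166.9 − 24) / (9166.9 − 2950) = 2950 × 9142.9 / 6216.9 ≈ 4338.4 mm ≈ 4.34 m.

4.34 m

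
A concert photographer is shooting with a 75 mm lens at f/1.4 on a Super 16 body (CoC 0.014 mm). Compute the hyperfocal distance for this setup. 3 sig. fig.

287 m

Hyperfocal distance H = f²/(N·c) + f = 75²/(1.4 × 0.014) + 75 = 5625/0.0196 + 75 ≈ 287064.8 mm ≈ 287 m.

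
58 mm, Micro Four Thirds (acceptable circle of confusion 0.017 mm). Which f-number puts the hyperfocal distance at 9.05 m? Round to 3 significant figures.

f/22

Rearrange H = f²/(N·c) + f for N: N = f² / ((H − f)·c).
N = 58² / ((9050 − 58) × 0.017) = 3364 / 152.9 ≈ 22.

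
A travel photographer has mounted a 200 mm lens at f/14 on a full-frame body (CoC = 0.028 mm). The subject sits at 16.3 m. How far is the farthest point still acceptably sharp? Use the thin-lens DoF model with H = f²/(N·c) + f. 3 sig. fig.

19.4 m

Hyperfocal distance H = f²/(N·c) + f = 200²/(14 × 0.028) + 200 = 40000/0.392 + 200 ≈ 102240.8 mm ≈ 102.2 m.
Far limit Df = s·(H − f)/(H − s) = 16300 × (102240.8 − 200) / (102240.8 − 16300) = 16300 × 102040.8 / 85940.8 ≈ 19354 mm ≈ 19.4 m.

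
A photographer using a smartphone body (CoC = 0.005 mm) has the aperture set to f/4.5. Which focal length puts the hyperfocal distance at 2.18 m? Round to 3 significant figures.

6.99 mm

From H = f²/(N·c) + f, with f ≪ H: f ≈ √(H·N·c) = √(2180 × 4.5 × 0.005) = √49.050 ≈ 7.004 mm.
Exact: f² + N·c·f − N·c·H = 0 ⇒ f = (−N·c + √((N·c)² + 4·N·c·H))/2 = (−0.0225 + √196.20)/2 ≈ 6.9923 mm ≈ 6.99 mm.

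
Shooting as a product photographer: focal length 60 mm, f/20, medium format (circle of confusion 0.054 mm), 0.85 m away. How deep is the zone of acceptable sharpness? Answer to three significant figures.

Hyperfocal distance H = f²/(N·c) + f = 60²/(20 × 0.054) + 60 = 3600/1.08 + 60 ≈ 3393.3 mm ≈ 3.393 m.
Near limit Dn = s·(H − f)/(H + s − 2f) = 850 × (3393.3 − 60) / (3393.3 + 850 − 2 × 60) = 850 × 3333.3 / 4123.3 ≈ 687.15 mm.
Far limit Df = s·(H − f)/(H − s) = 850 × (3393.3 − 60) / (3393.3 − 850) = 850 × 3333.3 / 2543.3 ≈ 1114.02 mm.
Depth of field = Df − Dn = 1114.02 − 687.15 ≈ 426.87 mm.

427 mm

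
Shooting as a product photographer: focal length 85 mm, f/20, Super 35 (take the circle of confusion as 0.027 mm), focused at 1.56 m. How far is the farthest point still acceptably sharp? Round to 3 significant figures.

Hyperfocal distance H = f²/(N·c) + f = 85²/(20 × 0.027) + 85 = 7225/0.54 + 85 ≈ 13464.6 mm ≈ 13.46 m.
Far limit Df = s·(H − f)/(H − s) = 1560 × (13464.6 − 85) / (13464.6 − 1560) = 1560 × 13379.6 / 11904.6 ≈ 1753.3 mm ≈ 1.75 m.

1.75 m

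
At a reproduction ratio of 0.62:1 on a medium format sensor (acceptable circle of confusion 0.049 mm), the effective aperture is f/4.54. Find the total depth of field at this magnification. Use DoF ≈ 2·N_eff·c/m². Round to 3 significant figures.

1.16 mm

At magnification m, DoF ≈ 2·N_eff·c/m² = 2 × 4.54 × 0.049 / 0.62² = 0.4449 / 0.3844 ≈ 1.16 mm.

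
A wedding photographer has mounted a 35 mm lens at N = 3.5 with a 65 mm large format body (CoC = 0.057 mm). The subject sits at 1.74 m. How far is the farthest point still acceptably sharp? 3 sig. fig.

2.41 m

Hyperfocal distance H = f²/(N·c) + f = 35²/(3.5 × 0.057) + 35 = 1225/0.1995 + 35 ≈ 6175.4 mm ≈ 6.175 m.
Far limit Df = s·(H − f)/(H − s) = 1740 × (6175.4 − 35) / (6175.4 − 1740) = 1740 × 6140.4 / 4435.4 ≈ 2408.9 mm ≈ 2.41 m.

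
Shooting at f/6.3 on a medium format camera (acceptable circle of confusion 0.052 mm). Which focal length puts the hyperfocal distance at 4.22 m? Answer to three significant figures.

From H = f²/(N·c) + f, with f ≪ H: f ≈ √(H·N·c) = √(4220 × 6.3 × 0.052) = √1382.5 ≈ 37.18 mm.
Exact: f² + N·c·f − N·c·H = 0 ⇒ f = (−N·c + √((N·c)² + 4·N·c·H))/2 = (−0.3276 + √5530.0)/2 ≈ 37.018 mm ≈ 37.0 mm.

37.0 mm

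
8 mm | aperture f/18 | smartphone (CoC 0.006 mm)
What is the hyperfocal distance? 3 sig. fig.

Hyperfocal distance H = f²/(N·c) + f = 8²/(18 × 0.006) + 8 = 64/0.108 + 8 ≈ 600.6 mm ≈ 0.601 m.

0.601 m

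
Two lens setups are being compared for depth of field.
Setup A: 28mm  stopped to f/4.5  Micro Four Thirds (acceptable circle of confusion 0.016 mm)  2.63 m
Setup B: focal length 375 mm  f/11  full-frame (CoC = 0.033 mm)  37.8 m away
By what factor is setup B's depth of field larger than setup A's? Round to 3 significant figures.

5.53

Setup A: H = 28²/(4.5×0.016) + 28 ≈ 10916.9 mm; DoF = Df − Dn = 3455.8 − 2122.7 ≈ 1333.1 mm.
Setup B: H = 375²/(11×0.033) + 375 ≈ 387771.7 mm; DoF = Df − Dn = 41842.2 − 34470.0 ≈ 7372.2 mm.
Ratio = 7372.2 / 1333.1 ≈ 5.53.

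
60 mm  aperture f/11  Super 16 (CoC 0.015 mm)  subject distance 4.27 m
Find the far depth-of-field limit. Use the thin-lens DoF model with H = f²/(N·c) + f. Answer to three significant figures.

Hyperfocal distance H = f²/(N·c) + f = 60²/(11 × 0.015) + 60 = 3600/0.165 + 60 ≈ 21878.2 mm ≈ 21.88 m.
Far limit Df = s·(H − f)/(H − s) = 4270 × (21878.2 − 60) / (21878.2 − 4270) = 4270 × 21818.2 / 17608.2 ≈ 5290.9 mm ≈ 5.29 m.

5.29 m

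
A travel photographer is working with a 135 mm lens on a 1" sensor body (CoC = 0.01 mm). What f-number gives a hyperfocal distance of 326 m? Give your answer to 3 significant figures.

f/5.59

Rearrange H = f²/(N·c) + f for N: N = f² / ((H − f)·c).
N = 135² / ((326000 − 135) × 0.01) = 18225 / 3259 ≈ 5.59.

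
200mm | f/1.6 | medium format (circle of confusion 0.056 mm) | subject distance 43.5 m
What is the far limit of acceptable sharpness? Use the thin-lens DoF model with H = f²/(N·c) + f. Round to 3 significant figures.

48.2 m

Hyperfocal distance H = f²/(N·c) + f = 200²/(1.6 × 0.056) + 200 = 40000/0.0896 + 200 ≈ 446628.6 mm ≈ 446.6 m.
Far limit Df = s·(H − f)/(H − s) = 43500 × (446628.6 − 200) / (446628.6 − 43500) = 43500 × 446428.6 / 403128.6 ≈ 48172 mm ≈ 48.2 m.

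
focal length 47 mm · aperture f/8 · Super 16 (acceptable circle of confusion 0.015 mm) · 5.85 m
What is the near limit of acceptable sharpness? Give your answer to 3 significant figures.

Hyperfocal distance H = f²/(N·c) + f = 47²/(8 × 0.015) + 47 = 2209/0.12 + 47 ≈ 18455.3 mm ≈ 18.46 m.
Near limit Dn = s·(H − f)/(H + s − 2f) = 5850 × (18455.3 − 47) / (18455.3 + 5850 − 2 × 47) = 5850 × 18408.3 / 24211.3 ≈ 4447.9 mm ≈ 4.45 m.

4.45 m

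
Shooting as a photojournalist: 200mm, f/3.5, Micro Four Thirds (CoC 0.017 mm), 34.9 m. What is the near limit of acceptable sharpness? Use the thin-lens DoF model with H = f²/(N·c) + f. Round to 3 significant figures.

33.2 m

Hyperfocal distance H = f²/(N·c) + f = 200²/(3.5 × 0.017) + 200 = 40000/0.0595 + 200 ≈ 672468.9 mm ≈ 672.5 m.
Near limit Dn = s·(H − f)/(H + s − 2f) = 34900 × (672468.9 − 200) / (672468.9 + 34900 − 2 × 200) = 34900 × 672268.9 / 706968.9 ≈ 33187 mm ≈ 33.2 m.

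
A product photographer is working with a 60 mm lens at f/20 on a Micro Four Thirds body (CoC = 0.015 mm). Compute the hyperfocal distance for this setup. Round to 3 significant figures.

Hyperfocal distance H = f²/(N·c) + f = 60²/(20 × 0.015) + 60 = 3600/0.3 + 60 ≈ 12060.0 mm ≈ 12.1 m.

12.1 m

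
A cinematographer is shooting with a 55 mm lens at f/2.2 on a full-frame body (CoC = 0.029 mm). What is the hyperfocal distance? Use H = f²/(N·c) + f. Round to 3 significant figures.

Hyperfocal distance H = f²/(N·c) + f = 55²/(2.2 × 0.029) + 55 = 3025/0.0638 + 55 ≈ 47468.8 mm ≈ 47.5 m.

47.5 m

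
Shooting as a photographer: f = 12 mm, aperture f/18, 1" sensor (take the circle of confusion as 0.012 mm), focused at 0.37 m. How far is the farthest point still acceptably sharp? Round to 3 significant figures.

Hyperfocal distance H = f²/(N·c) + f = 12²/(18 × 0.012) + 12 = 144/0.216 + 12 ≈ 678.7 mm ≈ 0.679 m.
Far limit Df = s·(H − f)/(H − s) = 370 × (678.7 − 12) / (678.7 − 370) = 370 × 666.7 / 308.7 ≈ 799.14 mm ≈ 0.799 m.

0.799 m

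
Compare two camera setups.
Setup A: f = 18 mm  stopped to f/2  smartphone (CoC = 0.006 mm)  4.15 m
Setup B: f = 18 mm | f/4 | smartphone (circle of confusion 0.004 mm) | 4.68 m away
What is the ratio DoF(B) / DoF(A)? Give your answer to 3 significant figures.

1.75

Setup A: H = 18²/(2×0.006) + 18 ≈ 27018.0 mm; DoF = Df − Dn = 4899.9 − 3599.2 ≈ 1300.7 mm.
Setup B: H = 18²/(4×0.004) + 18 ≈ 20268.0 mm; DoF = Df − Dn = 6079.7 − 3804.2 ≈ 2275.5 mm.
Ratio = 2275.5 / 1300.7 ≈ 1.75.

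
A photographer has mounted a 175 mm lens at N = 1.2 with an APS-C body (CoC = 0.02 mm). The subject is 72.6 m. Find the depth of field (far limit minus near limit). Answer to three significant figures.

Hyperfocal distance H = f²/(N·c) + f = 175²/(1.2 × 0.02) + 175 = 30625/0.024 + 175 ≈ 1276216.7 mm ≈ 1276 m.
Near limit Dn = s·(H − f)/(H + s − 2f) = 72600 × (1276216.7 − 175) / (1276216.7 + 72600 − 2 × 175) = 72600 × 1276041.7 / 1348466.7 ≈ 68700.7 mm.
Far limit Df = s·(H − f)/(H − s) = 72600 × (1276216.7 − 175) / (1276216.7 − 72600) = 72600 × 1276041.7 / 1203616.7 ≈ 76968.5 mm.
Depth of field = Df − Dn = 76968.5 − 68700.7 ≈ 8267.8 mm ≈ 8.27 m.

8.27 m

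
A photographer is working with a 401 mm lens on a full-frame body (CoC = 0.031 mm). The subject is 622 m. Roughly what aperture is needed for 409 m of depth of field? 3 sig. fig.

Write h = H − f = f²/(N·c). The thin-lens limits are Dn = s·h/(h + (s−f)) and Df = s·h/(h − (s−f)), so DoF = Df − Dn = 2·s·(s−f)·h / (h² − (s−f)²).
That is a quadratic in h: DoF·h² − 2·s·(s−f)·h − DoF·(s−f)² = 0 ⇒ h = (s−f)·(s + √(s² + DoF²)) / DoF = 621599 × (622000 + √(622000² + 409000²)) / 409000 = 621599 × (622000 + 744423) / 409000 ≈ 2076692 mm.
Then N = f²/(c·h) = 401² / (0.031 × 2076692) = 160801 / 64377 ≈ 2.50.

f/2.50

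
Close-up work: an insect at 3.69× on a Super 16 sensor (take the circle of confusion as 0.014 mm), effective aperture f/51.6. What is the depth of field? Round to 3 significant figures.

At magnification m, DoF ≈ 2·N_eff·c/m² = 2 × 51.6 × 0.014 / 3.69² = 1.445 / 13.62 ≈ 0.106 mm.

0.106 mm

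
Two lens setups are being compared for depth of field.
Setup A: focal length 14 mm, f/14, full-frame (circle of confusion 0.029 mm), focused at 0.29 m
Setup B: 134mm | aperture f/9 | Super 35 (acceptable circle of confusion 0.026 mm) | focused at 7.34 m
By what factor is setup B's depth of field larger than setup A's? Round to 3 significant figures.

2.82

Setup A: H = 14²/(14×0.029) + 14 ≈ 496.8 mm; DoF = Df − Dn = 677.12 − 184.51 ≈ 492.61 mm.
Setup B: H = 134²/(9×0.026) + 134 ≈ 76869.0 mm; DoF = Df − Dn = 8100.7 − 6709.9 ≈ 1390.8 mm.
Ratio = 1390.8 / 492.61 ≈ 2.82.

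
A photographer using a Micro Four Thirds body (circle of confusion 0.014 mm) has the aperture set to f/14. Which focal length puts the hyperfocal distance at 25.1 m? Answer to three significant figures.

From H = f²/(N·c) + f, with f ≪ H: f ≈ √(H·N·c) = √(25100 × 14 × 0.014) = √4919.6 ≈ 70.14 mm.
Exact: f² + N·c·f − N·c·H = 0 ⇒ f = (−N·c + √((N·c)² + 4·N·c·H))/2 = (−0.196 + √19678)/2 ≈ 70.042 mm ≈ 70.0 mm.

70.0 mm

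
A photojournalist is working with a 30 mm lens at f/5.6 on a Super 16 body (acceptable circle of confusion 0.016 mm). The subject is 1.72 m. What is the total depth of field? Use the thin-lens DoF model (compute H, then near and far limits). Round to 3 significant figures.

Hyperfocal distance H = f²/(N·c) + f = 30²/(5.6 × 0.016) + 30 = 900/0.0896 + 30 ≈ 10074.6 mm ≈ 10.07 m.
Near limit Dn = s·(H − f)/(H + s − 2f) = 1720 × (10074.6 − 30) / (10074.6 + 1720 − 2 × 30) = 1720 × 10044.6 / 11734.6 ≈ 1472.29 mm.
Far limit Df = s·(H − f)/(H − s) = 1720 × (10074.6 − 30) / (10074.6 − 1720) = 1720 × 10044.6 / 8354.6 ≈ 2067.93 mm.
Depth of field = Df − Dn = 2067.93 − 1472.29 ≈ 595.64 mm ≈ 0.596 m.

0.596 m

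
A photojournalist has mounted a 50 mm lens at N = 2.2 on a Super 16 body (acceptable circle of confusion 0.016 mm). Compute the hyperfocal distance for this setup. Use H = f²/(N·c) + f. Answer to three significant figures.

Hyperfocal distance H = f²/(N·c) + f = 50²/(2.2 × 0.016) + 50 = 2500/0.0352 + 50 ≈ 71072.7 mm ≈ 71.1 m.

71.1 m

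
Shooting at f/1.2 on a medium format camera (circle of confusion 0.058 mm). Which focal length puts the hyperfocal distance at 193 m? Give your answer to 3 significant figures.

From H = f²/(N·c) + f, with f ≪ H: f ≈ √(H·N·c) = √(193000 × 1.2 × 0.058) = √13433 ≈ 115.9 mm.
The +f correction barely moves this — solving exactly, f² + N·c·f − N·c·H = 0 ⇒ f = (−N·c + √((N·c)² + 4·N·c·H))/2 = (−0.0696 + √53731)/2 ≈ 115.87 mm, so f ≈ 116 mm.

116 mm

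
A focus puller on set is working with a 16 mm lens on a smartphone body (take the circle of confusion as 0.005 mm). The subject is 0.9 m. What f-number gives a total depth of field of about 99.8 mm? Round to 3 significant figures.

f/3.20

Write h = H − f = f²/(N·c). The thin-lens limits are Dn = s·h/(h + (s−f)) and Df = s·h/(h − (s−f)), so DoF = Df − Dn = 2·s·(s−f)·h / (h² − (s−f)²).
That is a quadratic in h: DoF·h² − 2·s·(s−f)·h − DoF·(s−f)² = 0 ⇒ h = (s−f)·(s + √(s² + DoF²)) / DoF = 884 × (900 + √(900² + 99.8²)) / 99.8 = 884 × (900 + 905.516) / 99.8 ≈ 15993 mm.
Then N = f²/(c·h) = 16² / (0.005 × 15993) = 256 / 79.964 ≈ 3.20.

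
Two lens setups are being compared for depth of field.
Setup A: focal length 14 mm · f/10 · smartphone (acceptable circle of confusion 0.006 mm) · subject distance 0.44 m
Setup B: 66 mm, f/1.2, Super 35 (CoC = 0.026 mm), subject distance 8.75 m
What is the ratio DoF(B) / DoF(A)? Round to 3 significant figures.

Setup A: H = 14²/(10×0.006) + 14 ≈ 3280.7 mm; DoF = Df − Dn = 505.98 − 389.24 ≈ 116.74 mm.
Setup B: H = 66²/(1.2×0.026) + 66 ≈ 139681.4 mm; DoF = Df − Dn = 9330.3 − 8237.6 ≈ 1092.7 mm.
Ratio = 1092.7 / 116.74 ≈ 9.36.

9.36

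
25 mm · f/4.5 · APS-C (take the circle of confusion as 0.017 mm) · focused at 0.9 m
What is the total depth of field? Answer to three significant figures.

Hyperfocal distance H = f²/(N·c) + f = 25²/(4.5 × 0.017) + 25 = 625/0.0765 + 25 ≈ 8194.9 mm ≈ 8.195 m.
Near limit Dn = s·(H − f)/(H + s − 2f) = 900 × (8194.9 − 25) / (8194.9 + 900 − 2 × 25) = 900 × 8169.9 / 9044.9 ≈ 812.93 mm.
Far limit Df = s·(H − f)/(H − s) = 900 × (8194.9 − 25) / (8194.9 − 900) = 900 × 8169.9 / 7294.9 ≈ 1007.95 mm.
Depth of field = Df − Dn = 1007.95 − 812.93 ≈ 195.02 mm.

195 mm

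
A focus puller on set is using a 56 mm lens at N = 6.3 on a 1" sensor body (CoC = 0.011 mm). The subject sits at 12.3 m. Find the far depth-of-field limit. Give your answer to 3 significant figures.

16.9 m

Hyperfocal distance H = f²/(N·c) + f = 56²/(6.3 × 0.011) + 56 = 3136/0.0693 + 56 ≈ 45308.5 mm ≈ 45.31 m.
Far limit Df = s·(H − f)/(H − s) = 12300 × (45308.5 − 56) / (45308.5 − 12300) = 12300 × 45252.5 / 33008.5 ≈ 16862 mm ≈ 16.9 m.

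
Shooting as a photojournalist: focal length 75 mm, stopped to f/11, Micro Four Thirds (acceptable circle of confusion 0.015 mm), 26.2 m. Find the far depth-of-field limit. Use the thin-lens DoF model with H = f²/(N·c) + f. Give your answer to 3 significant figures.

112 m

Hyperfocal distance H = f²/(N·c) + f = 75²/(11 × 0.015) + 75 = 5625/0.165 + 75 ≈ 34165.9 mm ≈ 34.17 m.
Far limit Df = s·(H − f)/(H − s) = 26200 × (34165.9 − 75) / (34165.9 − 26200) = 26200 × 34090.9 / 7965.9 ≈ 112126 mm ≈ 112 m.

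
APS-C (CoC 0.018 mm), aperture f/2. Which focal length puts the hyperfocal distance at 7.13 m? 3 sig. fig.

16.0 mm

From H = f²/(N·c) + f, with f ≪ H: f ≈ √(H·N·c) = √(7130 × 2 × 0.018) = √256.68 ≈ 16.02 mm.
The +f correction barely moves this — solving exactly, f² + N·c·f − N·c·H = 0 ⇒ f = (−N·c + √((N·c)² + 4·N·c·H))/2 = (−0.036 + √1026.7)/2 ≈ 16.003 mm, so f ≈ 16.0 mm.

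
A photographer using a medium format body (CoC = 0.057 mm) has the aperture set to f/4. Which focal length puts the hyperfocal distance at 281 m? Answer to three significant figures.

253 mm

From H = f²/(N·c) + f, with f ≪ H: f ≈ √(H·N·c) = √(281000 × 4 × 0.057) = √64068 ≈ 253.1 mm.
The +f correction barely moves this — solving exactly, f² + N·c·f − N·c·H = 0 ⇒ f = (−N·c + √((N·c)² + 4·N·c·H))/2 = (−0.228 + √256272)/2 ≈ 253.00 mm, so f ≈ 253 mm.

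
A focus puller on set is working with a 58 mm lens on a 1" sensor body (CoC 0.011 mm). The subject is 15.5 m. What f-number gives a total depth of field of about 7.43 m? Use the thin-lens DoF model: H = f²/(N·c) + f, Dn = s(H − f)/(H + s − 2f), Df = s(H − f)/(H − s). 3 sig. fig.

f/4.50

Write h = H − f = f²/(N·c). The thin-lens limits are Dn = s·h/(h + (s−f)) and Df = s·h/(h − (s−f)), so DoF = Df − Dn = 2·s·(s−f)·h / (h² − (s−f)²).
That is a quadratic in h: DoF·h² − 2·s·(s−f)·h − DoF·(s−f)² = 0 ⇒ h = (s−f)·(s + √(s² + DoF²)) / DoF = 15442 × (15500 + √(15500² + 7430²)) / 7430 = 15442 × (15500 + 17188.8) / 7430 ≈ 67938 mm.
Then N = f²/(c·h) = 58² / (0.011 × 67938) = 3364 / 747.32 ≈ 4.50.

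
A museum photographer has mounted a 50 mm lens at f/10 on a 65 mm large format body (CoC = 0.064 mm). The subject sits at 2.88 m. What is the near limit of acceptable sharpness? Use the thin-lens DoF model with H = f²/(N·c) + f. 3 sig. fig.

Hyperfocal distance H = f²/(N·c) + f = 50²/(10 × 0.064) + 50 = 2500/0.64 + 50 ≈ 3956.2 mm ≈ 3.956 m.
Near limit Dn = s·(H − f)/(H + s − 2f) = 2880 × (3956.2 − 50) / (3956.2 + 2880 − 2 × 50) = 2880 × 3906.2 / 6736.2 ≈ 1670.1 mm ≈ 1.67 m.

1.67 m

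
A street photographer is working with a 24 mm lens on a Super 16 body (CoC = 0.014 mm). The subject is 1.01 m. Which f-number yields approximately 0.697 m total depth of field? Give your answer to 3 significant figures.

Write h = H − f = f²/(N·c). The thin-lens limits are Dn = s·h/(h + (s−f)) and Df = s·h/(h − (s−f)), so DoF = Df − Dn = 2·s·(s−f)·h / (h² − (s−f)²).
That is a quadratic in h: DoF·h² − 2·s·(s−f)·h − DoF·(s−f)² = 0 ⇒ h = (s−f)·(s + √(s² + DoF²)) / DoF = 986 × (1010 + √(1010² + 697²)) / 697 = 986 × (1010 + 1227.15) / 697 ≈ 3164.8 mm.
Then N = f²/(c·h) = 24² / (0.014 × 3164.8) = 576 / 44.307 ≈ 13.

f/13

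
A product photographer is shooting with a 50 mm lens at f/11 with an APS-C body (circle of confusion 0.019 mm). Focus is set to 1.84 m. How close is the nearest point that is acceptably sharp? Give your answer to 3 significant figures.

1.60 m

Hyperfocal distance H = f²/(N·c) + f = 50²/(11 × 0.019) + 50 = 2500/0.209 + 50 ≈ 12011.7 mm ≈ 12.01 m.
Near limit Dn = s·(H − f)/(H + s − 2f) = 1840 × (12011.7 − 50) / (12011.7 + 1840 − 2 × 50) = 1840 × 11961.7 / 13751.7 ≈ 1600.5 mm ≈ 1.60 m.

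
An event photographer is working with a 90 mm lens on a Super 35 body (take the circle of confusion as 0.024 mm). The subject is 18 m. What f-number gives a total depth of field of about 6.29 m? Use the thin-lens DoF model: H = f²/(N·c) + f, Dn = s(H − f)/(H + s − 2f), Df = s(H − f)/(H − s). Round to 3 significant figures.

f/3.20

Write h = H − f = f²/(N·c). The thin-lens limits are Dn = s·h/(h + (s−f)) and Df = s·h/(h − (s−f)), so DoF = Df − Dn = 2·s·(s−f)·h / (h² − (s−f)²).
That is a quadratic in h: DoF·h² − 2·s·(s−f)·h − DoF·(s−f)² = 0 ⇒ h = (s−f)·(s + √(s² + DoF²)) / DoF = 17910 × (18000 + √(18000² + 6290²)) / 6290 = 17910 × (18000 + 19067.4) / 6290 ≈ 105545 mm.
Then N = f²/(c·h) = 90² / (0.024 × 105545) = 8100 / 2533.1 ≈ 3.20.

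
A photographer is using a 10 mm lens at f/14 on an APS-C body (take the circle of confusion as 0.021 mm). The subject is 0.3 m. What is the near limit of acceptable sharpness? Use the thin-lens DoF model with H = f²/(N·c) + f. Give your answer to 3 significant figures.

Hyperfocal distance H = f²/(N·c) + f = 10²/(14 × 0.021) + 10 = 100/0.294 + 10 ≈ 350.1 mm ≈ 0.350 m.
Near limit Dn = s·(H − f)/(H + s − 2f) = 300 × (350.1 − 10) / (350.1 + 300 − 2 × 10) = 300 × 340.1 / 630.1 ≈ 161.93 mm.

162 mm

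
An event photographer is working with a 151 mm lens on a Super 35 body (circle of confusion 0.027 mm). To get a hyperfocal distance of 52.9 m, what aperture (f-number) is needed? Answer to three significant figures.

Rearrange H = f²/(N·c) + f for N: N = f² / ((H − f)·c).
N = 151² / ((52900 − 151) × 0.027) = 22801 / 1424 ≈ 16.

f/16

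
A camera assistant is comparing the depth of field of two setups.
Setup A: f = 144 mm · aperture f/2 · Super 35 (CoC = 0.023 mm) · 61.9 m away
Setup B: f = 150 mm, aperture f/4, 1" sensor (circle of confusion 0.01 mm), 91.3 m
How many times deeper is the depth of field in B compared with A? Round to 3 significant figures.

Setup A: H = 144²/(2×0.023) + 144 ≈ 450926.6 mm; DoF = Df − Dn = 71726 − 54442 ≈ 17284 mm.
Setup B: H = 150²/(4×0.01) + 150 ≈ 562650.0 mm; DoF = Df − Dn = 108956 − 78568 ≈ 30388 mm.
Ratio = 30388 / 17284 ≈ 1.76.

1.76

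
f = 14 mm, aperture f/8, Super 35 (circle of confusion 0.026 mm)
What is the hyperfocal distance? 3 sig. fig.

Hyperfocal distance H = f²/(N·c) + f = 14²/(8 × 0.026) + 14 = 196/0.208 + 14 ≈ 956.3 mm ≈ 0.956 m.

0.956 m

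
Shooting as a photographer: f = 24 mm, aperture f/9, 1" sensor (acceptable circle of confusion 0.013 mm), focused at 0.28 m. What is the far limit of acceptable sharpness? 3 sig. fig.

Hyperfocal distance H = f²/(N·c) + f = 24²/(9 × 0.013) + 24 = 576/0.117 + 24 ≈ 4947.1 mm ≈ 4.947 m.
Far limit Df = s·(H − f)/(H − s) = 280 × (4947.1 − 24) / (4947.1 − 280) = 280 × 4923.1 / 4667.1 ≈ 295.36 mm.

295 mm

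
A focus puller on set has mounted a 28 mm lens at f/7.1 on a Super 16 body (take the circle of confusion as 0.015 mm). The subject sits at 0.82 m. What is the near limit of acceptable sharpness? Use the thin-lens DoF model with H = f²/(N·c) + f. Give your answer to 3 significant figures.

0.740 m

Hyperfocal distance H = f²/(N·c) + f = 28²/(7.1 × 0.015) + 28 = 784/0.1065 + 28 ≈ 7389.5 mm ≈ 7.390 m.
Near limit Dn = s·(H − f)/(H + s − 2f) = 820 × (7389.5 − 28) / (7389.5 + 820 − 2 × 28) = 820 × 7361.5 / 8153.5 ≈ 740.35 mm ≈ 0.740 m.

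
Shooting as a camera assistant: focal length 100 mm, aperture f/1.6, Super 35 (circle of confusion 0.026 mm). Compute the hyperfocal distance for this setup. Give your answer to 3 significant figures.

240 m

Hyperfocal distance H = f²/(N·c) + f = 100²/(1.6 × 0.026) + 100 = 10000/0.0416 + 100 ≈ 240484.6 mm ≈ 240 m.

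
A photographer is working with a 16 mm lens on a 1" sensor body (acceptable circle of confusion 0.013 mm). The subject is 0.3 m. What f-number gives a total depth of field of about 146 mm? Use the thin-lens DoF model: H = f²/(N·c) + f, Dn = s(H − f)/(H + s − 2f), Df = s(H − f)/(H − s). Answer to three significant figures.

Write h = H − f = f²/(N·c). The thin-lens limits are Dn = s·h/(h + (s−f)) and Df = s·h/(h − (s−f)), so DoF = Df − Dn = 2·s·(s−f)·h / (h² − (s−f)²).
That is a quadratic in h: DoF·h² − 2·s·(s−f)·h − DoF·(s−f)² = 0 ⇒ h = (s−f)·(s + √(s² + DoF²)) / DoF = 284 × (300 + √(300² + 146²)) / 146 = 284 × (300 + 333.641) / 146 ≈ 1232.6 mm.
Then N = f²/(c·h) = 16² / (0.013 × 1232.6) = 256 / 16.023 ≈ 16.

f/16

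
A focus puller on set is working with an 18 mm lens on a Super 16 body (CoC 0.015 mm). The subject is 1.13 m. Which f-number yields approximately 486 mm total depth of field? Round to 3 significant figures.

Write h = H − f = f²/(N·c). The thin-lens limits are Dn = s·h/(h + (s−f)) and Df = s·h/(h − (s−f)), so DoF = Df − Dn = 2·s·(s−f)·h / (h² − (s−f)²).
That is a quadratic in h: DoF·h² − 2·s·(s−f)·h − DoF·(s−f)² = 0 ⇒ h = (s−f)·(s + √(s² + DoF²)) / DoF = 1112 × (1130 + √(1130² + 486²)) / 486 = 1112 × (1130 + 1230.08) / 486 ≈ 5400.0 mm.
Then N = f²/(c·h) = 18² / (0.015 × 5400.0) = 324 / 81.000 ≈ 4.

f/4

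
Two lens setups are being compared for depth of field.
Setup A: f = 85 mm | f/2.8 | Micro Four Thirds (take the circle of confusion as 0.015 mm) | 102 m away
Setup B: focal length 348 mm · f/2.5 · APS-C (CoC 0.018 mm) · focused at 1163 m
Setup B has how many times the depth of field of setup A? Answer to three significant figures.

Setup A: H = 85²/(2.8×0.015) + 85 ≈ 172108.8 mm; DoF = Df − Dn = 250274 − 64052 ≈ 186222 mm.
Setup B: H = 348²/(2.5×0.018) + 348 ≈ 2691548.0 mm; DoF = Df − Dn = 2047607 − 812140 ≈ 1235467 mm.
Ratio = 1235467 / 186222 ≈ 6.63.

6.63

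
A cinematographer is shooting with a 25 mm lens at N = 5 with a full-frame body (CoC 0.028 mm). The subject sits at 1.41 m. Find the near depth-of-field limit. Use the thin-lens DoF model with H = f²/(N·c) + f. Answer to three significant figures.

Hyperfocal distance H = f²/(N·c) + f = 25²/(5 × 0.028) + 25 = 625/0.14 + 25 ≈ 4489.3 mm ≈ 4.489 m.
Near limit Dn = s·(H − f)/(H + s − 2f) = 1410 × (4489.3 − 25) / (4489.3 + 1410 − 2 × 25) = 1410 × 4464.3 / 5849.3 ≈ 1076.1 mm ≈ 1.08 m.

1.08 m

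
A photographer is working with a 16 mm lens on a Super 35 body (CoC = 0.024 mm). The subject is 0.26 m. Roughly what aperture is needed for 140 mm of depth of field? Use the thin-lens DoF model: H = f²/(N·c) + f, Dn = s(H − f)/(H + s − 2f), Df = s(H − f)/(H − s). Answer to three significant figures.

f/11

Write h = H − f = f²/(N·c). The thin-lens limits are Dn = s·h/(h + (s−f)) and Df = s·h/(h − (s−f)), so DoF = Df − Dn = 2·s·(s−f)·h / (h² − (s−f)²).
That is a quadratic in h: DoF·h² − 2·s·(s−f)·h − DoF·(s−f)² = 0 ⇒ h = (s−f)·(s + √(s² + DoF²)) / DoF = 244 × (260 + √(260² + 140²)) / 140 = 244 × (260 + 295.296) / 140 ≈ 967.80 mm.
Then N = f²/(c·h) = 16² / (0.024 × 967.80) = 256 / 23.227 ≈ 11.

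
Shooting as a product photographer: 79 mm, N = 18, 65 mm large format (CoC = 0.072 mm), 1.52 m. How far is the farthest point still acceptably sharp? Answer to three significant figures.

Hyperfocal distance H = f²/(N·c) + f = 79²/(18 × 0.072) + 79 = 6241/1.296 + 79 ≈ 4894.6 mm ≈ 4.895 m.
Far limit Df = s·(H − f)/(H − s) = 1520 × (4894.6 − 79) / (4894.6 − 1520) = 1520 × 4815.6 / 3374.6 ≈ 2169.1 mm ≈ 2.17 m.

2.17 m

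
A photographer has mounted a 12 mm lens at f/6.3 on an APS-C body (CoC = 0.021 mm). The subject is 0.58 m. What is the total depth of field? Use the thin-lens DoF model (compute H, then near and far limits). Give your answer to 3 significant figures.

Hyperfocal distance H = f²/(N·c) + f = 12²/(6.3 × 0.021) + 12 = 144/0.1323 + 12 ≈ 1100.4 mm ≈ 1.100 m.
Near limit Dn = s·(H − f)/(H + s − 2f) = 580 × (1100.4 − 12) / (1100.4 + 580 − 2 × 12) = 580 × 1088.4 / 1656.4 ≈ 381.12 mm.
Far limit Df = s·(H − f)/(H − s) = 580 × (1100.4 − 12) / (1100.4 − 580) = 580 × 1088.4 / 520.4 ≈ 1213.01 mm.
Depth of field = Df − Dn = 1213.01 − 381.12 ≈ 831.89 mm ≈ 0.832 m.

0.832 m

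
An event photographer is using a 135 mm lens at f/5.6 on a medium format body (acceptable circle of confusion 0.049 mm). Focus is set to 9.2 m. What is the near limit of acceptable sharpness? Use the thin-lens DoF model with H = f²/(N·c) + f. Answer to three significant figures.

Hyperfocal distance H = f²/(N·c) + f = 135²/(5.6 × 0.049) + 135 = 18225/0.2744 + 135 ≈ 66552.6 mm ≈ 66.55 m.
Near limit Dn = s·(H − f)/(H + s − 2f) = 9200 × (66552.6 − 135) / (66552.6 + 9200 − 2 × 135) = 9200 × 66417.6 / 75482.6 ≈ 8095.1 mm ≈ 8.10 m.

8.10 m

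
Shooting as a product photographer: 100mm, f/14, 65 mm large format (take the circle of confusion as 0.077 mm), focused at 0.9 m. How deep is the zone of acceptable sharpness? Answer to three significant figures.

Hyperfocal distance H = f²/(N·c) + f = 100²/(14 × 0.077) + 100 = 10000/1.078 + 100 ≈ 9376.4 mm ≈ 9.376 m.
Near limit Dn = s·(H − f)/(H + s − 2f) = 900 × (9376.4 − 100) / (9376.4 + 900 − 2 × 100) = 900 × 9276.4 / 10076.4 ≈ 828.55 mm.
Far limit Df = s·(H − f)/(H − s) = 900 × (9376.4 − 100) / (9376.4 − 900) = 900 × 9276.4 / 8476.4 ≈ 984.94 mm.
Depth of field = Df − Dn = 984.94 − 828.55 ≈ 156.39 mm.

156 mm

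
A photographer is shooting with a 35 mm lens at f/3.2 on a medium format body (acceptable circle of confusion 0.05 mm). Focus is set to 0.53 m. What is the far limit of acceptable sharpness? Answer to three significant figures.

Hyperfocal distance H = f²/(N·c) + f = 35²/(3.2 × 0.05) + 35 = 1225/0.16 + 35 ≈ 7691.2 mm ≈ 7.691 m.
Far limit Df = s·(H − f)/(H − s) = 530 × (7691.2 − 35) / (7691.2 − 530) = 530 × 7656.2 / 7161.2 ≈ 566.63 mm ≈ 0.567 m.

0.567 m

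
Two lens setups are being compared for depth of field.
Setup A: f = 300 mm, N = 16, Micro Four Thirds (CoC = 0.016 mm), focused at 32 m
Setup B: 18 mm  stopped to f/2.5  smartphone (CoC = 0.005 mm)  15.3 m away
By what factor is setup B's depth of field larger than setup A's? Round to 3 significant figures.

4.75

Setup A: H = 300²/(16×0.016) + 300 ≈ 351862.5 mm; DoF = Df − Dn = 35171.4 − 29353.3 ≈ 5818.1 mm.
Setup B: H = 18²/(2.5×0.005) + 18 ≈ 25938.0 mm; DoF = Df − Dn = 37279 − 9625 ≈ 27654 mm.
Ratio = 27654 / 5818.1 ≈ 4.75.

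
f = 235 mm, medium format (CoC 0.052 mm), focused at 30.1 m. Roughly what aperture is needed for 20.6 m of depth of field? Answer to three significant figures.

f/11

Write h = H − f = f²/(N·c). The thin-lens limits are Dn = s·h/(h + (s−f)) and Df = s·h/(h − (s−f)), so DoF = Df − Dn = 2·s·(s−f)·h / (h² − (s−f)²).
That is a quadratic in h: DoF·h² − 2·s·(s−f)·h − DoF·(s−f)² = 0 ⇒ h = (s−f)·(s + √(s² + DoF²)) / DoF = 29865 × (30100 + √(30100² + 20600²)) / 20600 = 29865 × (30100 + 36474.2) / 20600 ≈ 96516 mm.
Then N = f²/(c·h) = 235² / (0.052 × 96516) = 55225 / 5018.9 ≈ 11.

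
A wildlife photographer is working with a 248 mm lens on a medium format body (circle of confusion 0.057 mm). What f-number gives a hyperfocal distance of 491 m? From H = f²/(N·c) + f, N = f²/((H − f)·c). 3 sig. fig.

f/2.20

Rearrange H = f²/(N·c) + f for N: N = f² / ((H − f)·c).
N = 248² / ((491000 − 248) × 0.057) = 61504 / 27973 ≈ 2.20.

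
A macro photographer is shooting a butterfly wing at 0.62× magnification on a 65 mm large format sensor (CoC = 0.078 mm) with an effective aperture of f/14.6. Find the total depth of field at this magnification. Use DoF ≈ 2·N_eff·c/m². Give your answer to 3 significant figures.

5.93 mm

At magnification m, DoF ≈ 2·N_eff·c/m² = 2 × 14.6 × 0.078 / 0.62² = 2.278 / 0.3844 ≈ 5.93 mm.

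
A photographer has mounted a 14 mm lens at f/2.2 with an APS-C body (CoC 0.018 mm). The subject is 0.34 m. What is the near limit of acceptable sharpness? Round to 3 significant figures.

319 mm

Hyperfocal distance H = f²/(N·c) + f = 14²/(2.2 × 0.018) + 14 = 196/0.0396 + 14 ≈ 4963.5 mm ≈ 4.963 m.
Near limit Dn = s·(H − f)/(H + s − 2f) = 340 × (4963.5 − 14) / (4963.5 + 340 − 2 × 14) = 340 × 4949.5 / 5275.5 ≈ 318.99 mm.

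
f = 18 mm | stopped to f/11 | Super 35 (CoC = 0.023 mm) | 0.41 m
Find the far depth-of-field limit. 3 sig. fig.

Hyperfocal distance H = f²/(N·c) + f = 18²/(11 × 0.023) + 18 = 324/0.253 + 18 ≈ 1298.6 mm ≈ 1.299 m.
Far limit Df = s·(H − f)/(H − s) = 410 × (1298.6 − 18) / (1298.6 − 410) = 410 × 1280.6 / 888.6 ≈ 590.86 mm ≈ 0.591 m.

0.591 m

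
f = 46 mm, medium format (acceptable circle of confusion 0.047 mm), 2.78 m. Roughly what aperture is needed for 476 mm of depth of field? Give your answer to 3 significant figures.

f/1.40

Write h = H − f = f²/(N·c). The thin-lens limits are Dn = s·h/(h + (s−f)) and Df = s·h/(h − (s−f)), so DoF = Df − Dn = 2·s·(s−f)·h / (h² − (s−f)²).
That is a quadratic in h: DoF·h² − 2·s·(s−f)·h − DoF·(s−f)² = 0 ⇒ h = (s−f)·(s + √(s² + DoF²)) / DoF = 2734 × (2780 + √(2780² + 476²)) / 476 = 2734 × (2780 + 2820.46) / 476 ≈ 32167 mm.
Then N = f²/(c·h) = 46² / (0.047 × 32167) = 2116 / 1511.9 ≈ 1.40.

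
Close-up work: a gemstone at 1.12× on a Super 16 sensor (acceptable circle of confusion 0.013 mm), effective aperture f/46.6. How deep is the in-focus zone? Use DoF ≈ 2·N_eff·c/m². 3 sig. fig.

0.966 mm

At magnification m, DoF ≈ 2·N_eff·c/m² = 2 × 46.6 × 0.013 / 1.12² = 1.212 / 1.254 ≈ 0.966 mm.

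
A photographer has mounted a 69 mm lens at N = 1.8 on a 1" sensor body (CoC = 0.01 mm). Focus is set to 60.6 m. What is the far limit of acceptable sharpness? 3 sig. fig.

Hyperfocal distance H = f²/(N·c) + f = 69²/(1.8 × 0.01) + 69 = 4761/0.018 + 69 ≈ 264569.0 mm ≈ 264.6 m.
Far limit Df = s·(H − f)/(H − s) = 60600 × (264569.0 − 69) / (264569.0 − 60600) = 60600 × 264500.0 / 203969.0 ≈ 78584 mm ≈ 78.6 m.

78.6 m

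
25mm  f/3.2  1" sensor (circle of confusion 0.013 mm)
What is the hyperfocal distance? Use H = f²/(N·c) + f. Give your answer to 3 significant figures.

Hyperfocal distance H = f²/(N·c) + f = 25²/(3.2 × 0.013) + 25 = 625/0.0416 + 25 ≈ 15049.0 mm ≈ 15.0 m.

15.0 m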